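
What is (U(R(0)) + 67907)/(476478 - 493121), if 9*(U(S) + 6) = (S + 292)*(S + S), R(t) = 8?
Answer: -205303/49929 ≈ -4.1119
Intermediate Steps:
U(S) = -6 + 2*S*(292 + S)/9 (U(S) = -6 + ((S + 292)*(S + S))/9 = -6 + ((292 + S)*(2*S))/9 = -6 + (2*S*(292 + S))/9 = -6 + 2*S*(292 + S)/9)
(U(R(0)) + 67907)/(476478 - 493121) = ((-6 + (2/9)*8**2 + (584/9)*8) + 67907)/(476478 - 493121) = ((-6 + (2/9)*64 + 4672/9) + 67907)/(-16643) = ((-6 + 128/9 + 4672/9) + 67907)*(-1/16643) = (1582/3 + 67907)*(-1/16643) = (205303/3)*(-1/16643) = -205303/49929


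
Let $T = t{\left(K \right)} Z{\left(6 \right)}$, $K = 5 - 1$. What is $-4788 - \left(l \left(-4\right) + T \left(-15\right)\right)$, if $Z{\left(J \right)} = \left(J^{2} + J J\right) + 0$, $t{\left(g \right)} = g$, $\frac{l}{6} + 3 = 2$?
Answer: $-492$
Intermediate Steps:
$K = 4$ ($K = 5 - 1 = 4$)
$l = -6$ ($l = -18 + 6 \cdot 2 = -18 + 12 = -6$)
$Z{\left(J \right)} = 2 J^{2}$ ($Z{\left(J \right)} = \left(J^{2} + J^{2}\right) + 0 = 2 J^{2} + 0 = 2 J^{2}$)
$T = 288$ ($T = 4 \cdot 2 \cdot 6^{2} = 4 \cdot 2 \cdot 36 = 4 \cdot 72 = 288$)
$-4788 - \left(l \left(-4\right) + T \left(-15\right)\right) = -4788 - \left(\left(-6\right) \left(-4\right) + 288 \left(-15\right)\right) = -4788 - \left(24 - 4320\right) = -4788 - -4296 = -4788 + 4296 = -492$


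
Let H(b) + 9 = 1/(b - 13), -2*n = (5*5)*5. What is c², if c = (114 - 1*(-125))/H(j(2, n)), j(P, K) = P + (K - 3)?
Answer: 1337145489/1901641 ≈ 703.15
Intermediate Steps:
n = -125/2 (n = -5*5*5/2 = -25*5/2 = -½*125 = -125/2 ≈ -62.500)
j(P, K) = -3 + K + P (j(P, K) = P + (-3 + K) = -3 + K + P)
H(b) = -9 + 1/(-13 + b) (H(b) = -9 + 1/(b - 13) = -9 + 1/(-13 + b))
c = -36567/1379 (c = (114 - 1*(-125))/(((118 - 9*(-3 - 125/2 + 2))/(-13 + (-3 - 125/2 + 2)))) = (114 + 125)/(((118 - 9*(-127/2))/(-13 - 127/2))) = 239/(((118 + 1143/2)/(-153/2))) = 239/((-2/153*1379/2)) = 239/(-1379/153) = 239*(-153/1379) = -36567/1379 ≈ -26.517)
c² = (-36567/1379)² = 1337145489/1901641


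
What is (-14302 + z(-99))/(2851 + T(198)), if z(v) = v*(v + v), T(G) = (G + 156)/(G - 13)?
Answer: 980500/527789 ≈ 1.8577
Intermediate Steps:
T(G) = (156 + G)/(-13 + G)
z(v) = 2*v² (z(v) = v*(2*v) = 2*v²)
(-14302 + z(-99))/(2851 + T(198)) = (-14302 + 2*(-99)²)/(2851 + (156 + 198)/(-13 + 198)) = (-14302 + 2*9801)/(2851 + 354/185) = (-14302 + 19602)/(2851 + (1/185)*354) = 5300/(2851 + 354/185) = 5300/(527789/185) = 5300*(185/527789) = 980500/527789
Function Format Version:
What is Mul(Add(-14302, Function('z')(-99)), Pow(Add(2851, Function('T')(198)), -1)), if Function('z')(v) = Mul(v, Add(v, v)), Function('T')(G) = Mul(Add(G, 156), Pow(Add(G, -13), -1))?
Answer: Rational(980500, 527789) ≈ 1.8577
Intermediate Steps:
Function('T')(G) = Mul(Pow(Add(-13, G), -1), Add(156, G)) (Function('T')(G) = Mul(Add(156, G), Pow(Add(-13, G), -1)) = Mul(Pow(Add(-13, G), -1), Add(156, G)))
Function('z')(v) = Mul(2, Pow(v, 2)) (Function('z')(v) = Mul(v, Mul(2, v)) = Mul(2, Pow(v, 2)))
Mul(Add(-14302, Function('z')(-99)), Pow(Add(2851, Function('T')(198)), -1)) = Mul(Add(-14302, Mul(2, Pow(-99, 2))), Pow(Add(2851, Mul(Pow(Add(-13, 198), -1), Add(156, 198))), -1)) = Mul(Add(-14302, Mul(2, 9801)), Pow(Add(2851, Mul(Pow(185, -1), 354)), -1)) = Mul(Add(-14302, 19602), Pow(Add(2851, Mul(Rational(1, 185), 354)), -1)) = Mul(5300, Pow(Add(2851, Rational(354, 185)), -1)) = Mul(5300, Pow(Rational(527789, 185), -1)) = Mul(5300, Rational(185, 527789)) = Rational(980500, 527789)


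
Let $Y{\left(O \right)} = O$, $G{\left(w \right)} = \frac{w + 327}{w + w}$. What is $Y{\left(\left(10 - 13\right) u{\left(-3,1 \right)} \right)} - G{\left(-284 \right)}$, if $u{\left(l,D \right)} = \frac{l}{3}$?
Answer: $\frac{1747}{568} \approx 3.0757$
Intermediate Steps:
$u{\left(l,D \right)} = \frac{l}{3}$ ($u{\left(l,D \right)} = l \frac{1}{3} = \frac{l}{3}$)
$G{\left(w \right)} = \frac{327 + w}{2 w}$
$Y{\left(\left(10 - 13\right) u{\left(-3,1 \right)} \right)} - G{\left(-284 \right)} = \left(10 - 13\right) \frac{1}{3} \left(-3\right) - \frac{327 - 284}{2 \left(-284\right)} = \left(-3\right) \left(-1\right) - \frac{1}{2} \left(- \frac{1}{284}\right) 43 = 3 - - \frac{43}{568} = 3 + \frac{43}{568} = \frac{1747}{568}$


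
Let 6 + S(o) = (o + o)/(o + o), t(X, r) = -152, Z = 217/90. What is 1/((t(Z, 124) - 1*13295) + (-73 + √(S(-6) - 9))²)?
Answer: I/(2*(-4066*I + 73*√14)) ≈ -0.00012242 + 8.2237e-6*I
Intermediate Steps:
Z = 217/90 (Z = 217*(1/90) = 217/90 ≈ 2.4111)
S(o) = -5 (S(o) = -6 + (o + o)/(o + o) = -6 + (2*o)/((2*o)) = -6 + (2*o)*(1/(2*o)) = -6 + 1 = -5)
1/((t(Z, 124) - 1*13295) + (-73 + √(S(-6) - 9))²) = 1/((-152 - 1*13295) + (-73 + √(-5 - 9))²) = 1/((-152 - 13295) + (-73 + √(-14))²) = 1/(-13447 + (-73 + I*√14)²)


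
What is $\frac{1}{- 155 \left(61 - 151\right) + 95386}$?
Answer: $\frac{1}{109336} \approx 9.1461 \cdot 10^{-6}$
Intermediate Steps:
$\frac{1}{- 155 \left(61 - 151\right) + 95386} = \frac{1}{\left(-155\right) \left(-90\right) + 95386} = \frac{1}{13950 + 95386} = \frac{1}{109336}$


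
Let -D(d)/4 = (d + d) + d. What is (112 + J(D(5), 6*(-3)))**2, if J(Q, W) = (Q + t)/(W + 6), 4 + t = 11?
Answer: 1951609/144 ≈ 13553.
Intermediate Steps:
t = 7 (t = -4 + 11 = 7)
D(d) = -12*d (D(d) = -4*((d + d) + d) = -4*(2*d + d) = -12*d)
J(Q, W) = (7 + Q)/(6 + W) (J(Q, W) = (Q + 7)/(W + 6) = (7 + Q)/(6 + W))
(112 + J(D(5), 6*(-3)))**2 = (112 + (7 - 12*5)/(6 + 6*(-3)))**2 = (112 + (7 - 60)/(6 - 18))**2 = (112 - 53/(-12))**2 = (112 - 1/12*(-53))**2 = (112 + 53/12)**2 = (1397/12)**2 = 1951609/144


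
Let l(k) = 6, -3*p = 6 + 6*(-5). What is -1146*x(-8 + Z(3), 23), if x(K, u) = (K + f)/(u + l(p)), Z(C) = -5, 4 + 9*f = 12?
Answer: 41638/87 ≈ 478.60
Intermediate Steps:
f = 8/9 (f = -4/9 + (1/9)*12 = -4/9 + 4/3 = 8/9 ≈ 0.88889)
p = 8 (p = -(6 + 6*(-5))/3 = -(6 - 30)/3 = -1/3*(-24) = 8)
x(K, u) = (8/9 + K)/(6 + u) (x(K, u) = (K + 8/9)/(u + 6) = (8/9 + K)/(6 + u))
-1146*x(-8 + Z(3), 23) = -1146*(8/9 + (-8 - 5))/(6 + 23) = -1146*(8/9 - 13)/29 = -1146*(-109)/(29*9) = -1146*(-109/261) = 41638/87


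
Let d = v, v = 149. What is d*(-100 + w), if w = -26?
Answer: -18774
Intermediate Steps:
d = 149
d*(-100 + w) = 149*(-100 - 26) = 149*(-126) = -18774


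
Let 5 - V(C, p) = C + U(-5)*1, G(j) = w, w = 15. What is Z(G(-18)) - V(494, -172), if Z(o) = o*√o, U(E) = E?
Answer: 484 + 15*√15 ≈ 542.09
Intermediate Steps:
G(j) = 15
V(C, p) = 10 - C (V(C, p) = 5 - (C - 5*1) = 5 - (C - 5) = 5 - (-5 + C) = 5 + (5 - C) = 10 - C)
Z(o) = o^(3/2)
Z(G(-18)) - V(494, -172) = 15^(3/2) - (10 - 1*494) = 15*√15 - (10 - 494) = 15*√15 - 1*(-484) = 15*√15 + 484 = 484 + 15*√15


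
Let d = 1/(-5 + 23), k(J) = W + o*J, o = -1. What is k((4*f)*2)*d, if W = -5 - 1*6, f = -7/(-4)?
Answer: -25/18 ≈ -1.3889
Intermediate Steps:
f = 7/4 (f = -7*(-¼) = 7/4 ≈ 1.7500)
W = -11 (W = -5 - 6 = -11)
k(J) = -11 - J
d = 1/18 ≈ 0.055556
k((4*f)*2)*d = (-11 - 4*(7/4)*2)*(1/18) = (-11 - 7*2)*(1/18) = (-11 - 1*14)*(1/18) = (-11 - 14)*(1/18) = -25*1/18 = -25/18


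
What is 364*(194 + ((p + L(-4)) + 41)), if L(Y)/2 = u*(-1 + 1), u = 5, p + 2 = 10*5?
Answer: 103012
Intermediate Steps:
p = 48 (p = -2 + 10*5 = -2 + 50 = 48)
L(Y) = 0 (L(Y) = 2*(5*(-1 + 1)) = 2*(5*0) = 2*0 = 0)
364*(194 + ((p + L(-4)) + 41)) = 364*(194 + ((48 + 0) + 41)) = 364*(194 + (48 + 41)) = 364*(194 + 89) = 364*283 = 103012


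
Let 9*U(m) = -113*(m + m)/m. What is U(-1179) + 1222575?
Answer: 11002949/9 ≈ 1.2226e+6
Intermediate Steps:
U(m) = -226/9 (U(m) = (-113*(m + m)/m)/9 = (-113*2*m/m)/9 = (-113*2)/9 = (⅑)*(-226) = -226/9)
U(-1179) + 1222575 = -226/9 + 1222575 = 11002949/9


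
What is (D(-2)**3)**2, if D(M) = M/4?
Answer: 1/64 ≈ 0.015625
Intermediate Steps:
D(M) = M/4 (D(M) = M*(1/4) = M/4)
(D(-2)**3)**2 = (((1/4)*(-2))**3)**2 = ((-1/2)**3)**2 = (-1/8)**2 = 1/64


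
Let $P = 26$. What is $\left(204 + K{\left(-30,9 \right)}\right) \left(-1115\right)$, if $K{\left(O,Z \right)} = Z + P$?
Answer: $-266485$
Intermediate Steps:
$K{\left(O,Z \right)} = 26 + Z$ ($K{\left(O,Z \right)} = Z + 26 = 26 + Z$)
$\left(204 + K{\left(-30,9 \right)}\right) \left(-1115\right) = \left(204 + \left(26 + 9\right)\right) \left(-1115\right) = \left(204 + 35\right) \left(-1115\right) = 239 \left(-1115\right) = -266485$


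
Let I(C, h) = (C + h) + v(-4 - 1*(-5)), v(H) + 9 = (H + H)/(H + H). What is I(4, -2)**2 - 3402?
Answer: -3366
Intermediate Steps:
v(H) = -8 (v(H) = -9 + (H + H)/(H + H) = -9 + (2*H)/((2*H)) = -9 + (2*H)*(1/(2*H)) = -9 + 1 = -8)
I(C, h) = -8 + C + h (I(C, h) = (C + h) - 8 = -8 + C + h)
I(4, -2)**2 - 3402 = (-8 + 4 - 2)**2 - 3402 = (-6)**2 - 3402 = 36 - 3402 = -3366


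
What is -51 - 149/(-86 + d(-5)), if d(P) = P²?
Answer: -2962/61 ≈ -48.557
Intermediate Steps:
-51 - 149/(-86 + d(-5)) = -51 - 149/(-86 + (-5)²) = -51 - 149/(-86 + 25) = -51 - 149/(-61) = -51 - 1/61*(-149) = -51 + 149/61 = -2962/61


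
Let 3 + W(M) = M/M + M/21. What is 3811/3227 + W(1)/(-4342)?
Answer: 49660987/42034902 ≈ 1.1814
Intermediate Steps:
W(M) = -2 + M/21 (W(M) = -3 + (M/M + M/21) = -3 + (1 + M*(1/21)) = -3 + (1 + M/21) = -2 + M/21)
3811/3227 + W(1)/(-4342) = 3811/3227 + (-2 + (1/21)*1)/(-4342) = 3811*(1/3227) + (-2 + 1/21)*(-1/4342) = 3811/3227 - 41/21*(-1/4342) = 3811/3227 + 41/91182 = 49660987/42034902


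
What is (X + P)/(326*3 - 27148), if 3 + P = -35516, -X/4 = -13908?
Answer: -20113/26170 ≈ -0.76855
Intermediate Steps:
X = 55632 (X = -4*(-13908) = 55632)
P = -35519 (P = -3 - 35516 = -35519)
(X + P)/(326*3 - 27148) = (55632 - 35519)/(326*3 - 27148) = 20113/(978 - 27148) = 20113/(-26170) = 20113*(-1/26170) = -20113/26170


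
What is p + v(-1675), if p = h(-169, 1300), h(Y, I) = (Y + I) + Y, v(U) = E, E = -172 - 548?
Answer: 242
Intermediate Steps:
E = -720
v(U) = -720
h(Y, I) = I + 2*Y (h(Y, I) = (I + Y) + Y = I + 2*Y)
p = 962 (p = 1300 + 2*(-169) = 1300 - 338 = 962)
p + v(-1675) = 962 - 720 = 242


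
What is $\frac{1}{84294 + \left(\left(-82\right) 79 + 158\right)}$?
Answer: $\frac{1}{77974} \approx 1.2825 \cdot 10^{-5}$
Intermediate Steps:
$\frac{1}{84294 + \left(\left(-82\right) 79 + 158\right)} = \frac{1}{84294 + \left(-6478 + 158\right)} = \frac{1}{84294 - 6320} = \frac{1}{77974}$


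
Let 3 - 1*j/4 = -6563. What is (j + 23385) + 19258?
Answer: 68907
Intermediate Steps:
j = 26264 (j = 12 - 4*(-6563) = 12 + 26252 = 26264)
(j + 23385) + 19258 = (26264 + 23385) + 19258 = 49649 + 19258 = 68907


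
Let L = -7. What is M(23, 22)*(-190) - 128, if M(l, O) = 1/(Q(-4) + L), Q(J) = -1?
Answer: -417/4 ≈ -104.25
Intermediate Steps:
M(l, O) = -⅛ (M(l, O) = 1/(-1 - 7) = 1/(-8) = -⅛)
M(23, 22)*(-190) - 128 = -⅛*(-190) - 128 = 95/4 - 128 = -417/4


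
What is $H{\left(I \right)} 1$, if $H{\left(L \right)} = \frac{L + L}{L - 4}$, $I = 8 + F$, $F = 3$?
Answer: $\frac{22}{7} \approx 3.1429$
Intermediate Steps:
$I = 11$ ($I = 8 + 3 = 11$)
$H{\left(L \right)} = \frac{2 L}{-4 + L}$
$H{\left(I \right)} 1 = 2 \cdot 11 \frac{1}{-4 + 11} \cdot 1 = 2 \cdot 11 \cdot \frac{1}{7} \cdot 1 = \frac{22}{7} \cdot 1 = \frac{22}{7}$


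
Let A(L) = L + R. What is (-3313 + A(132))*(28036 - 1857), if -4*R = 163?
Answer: -337368773/4 ≈ -8.4342e+7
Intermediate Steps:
R = -163/4 (R = -¼*163 = -163/4 ≈ -40.750)
A(L) = -163/4 + L (A(L) = L - 163/4 = -163/4 + L)
(-3313 + A(132))*(28036 - 1857) = (-3313 + (-163/4 + 132))*(28036 - 1857) = (-3313 + 365/4)*26179 = -12887/4*26179 = -337368773/4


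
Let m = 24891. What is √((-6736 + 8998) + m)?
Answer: 3*√3017 ≈ 164.78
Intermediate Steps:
√((-6736 + 8998) + m) = √((-6736 + 8998) + 24891) = √(2262 + 24891) = √27153 = 3*√3017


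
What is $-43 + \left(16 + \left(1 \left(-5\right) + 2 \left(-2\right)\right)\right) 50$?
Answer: $307$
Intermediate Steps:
$-43 + \left(16 + \left(1 \left(-5\right) + 2 \left(-2\right)\right)\right) 50 = -43 + \left(16 - 9\right) 50 = -43 + 7 \cdot 50 = -43 + 350 = 307$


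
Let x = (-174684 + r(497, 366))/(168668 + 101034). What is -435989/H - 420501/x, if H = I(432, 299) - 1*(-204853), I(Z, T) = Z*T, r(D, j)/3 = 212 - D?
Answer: 12627077316856557/19544570773 ≈ 6.4607e+5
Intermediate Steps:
r(D, j) = 636 - 3*D (r(D, j) = 3*(212 - D) = 636 - 3*D)
x = -175539/269702 (x = (-174684 + (636 - 3*497))/(168668 + 101034) = (-174684 + (636 - 1491))/269702 = (-174684 - 855)*(1/269702) = -175539*1/269702 = -175539/269702 ≈ -0.65086)
I(Z, T) = T*Z
H = 334021 (H = 299*432 - 1*(-204853) = 129168 + 204853 = 334021)
-435989/H - 420501/x = -435989/334021 - 420501/(-175539/269702) = -435989*1/334021 - 420501*(-269702/175539) = -435989/334021 + 37803320234/58513 = 12627077316856557/19544570773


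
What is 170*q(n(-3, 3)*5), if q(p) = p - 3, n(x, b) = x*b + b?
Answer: -5610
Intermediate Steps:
n(x, b) = b + b*x (n(x, b) = b*x + b = b + b*x)
q(p) = -3 + p
170*q(n(-3, 3)*5) = 170*(-3 + (3*(1 - 3))*5) = 170*(-3 + (3*(-2))*5) = 170*(-3 - 6*5) = 170*(-3 - 30) = 170*(-33) = -5610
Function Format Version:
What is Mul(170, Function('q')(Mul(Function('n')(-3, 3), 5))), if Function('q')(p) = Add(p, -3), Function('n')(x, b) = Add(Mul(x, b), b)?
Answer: -5610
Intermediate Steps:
Function('n')(x, b) = Add(b, Mul(b, x)) (Function('n')(x, b) = Add(Mul(b, x), b) = Add(b, Mul(b, x)))
Function('q')(p) = Add(-3, p)
Mul(170, Function('q')(Mul(Function('n')(-3, 3), 5))) = Mul(170, Add(-3, Mul(Mul(3, Add(1, -3)), 5))) = Mul(170, Add(-3, Mul(Mul(3, -2), 5))) = Mul(170, Add(-3, Mul(-6, 5))) = Mul(170, Add(-3, -30)) = Mul(170, -33) = -5610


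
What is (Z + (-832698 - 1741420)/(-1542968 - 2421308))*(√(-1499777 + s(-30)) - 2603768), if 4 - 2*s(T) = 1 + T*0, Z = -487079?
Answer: 1256912380256676212/991069 - 965456507843*I*√5999102/3964276 ≈ 1.2682e+12 - 5.965e+8*I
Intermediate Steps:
s(T) = 3/2 (s(T) = 2 - (1 + T*0)/2 = 2 - (1 + 0)/2 = 2 - ½*1 = 2 - ½ = 3/2)
(Z + (-832698 - 1741420)/(-1542968 - 2421308))*(√(-1499777 + s(-30)) - 2603768) = (-487079 + (-832698 - 1741420)/(-1542968 - 2421308))*(√(-1499777 + 3/2) - 2603768) = (-487079 - 2574118/(-3964276))*(√(-2999551/2) - 2603768) = (-487079 - 2574118*(-1/3964276))*(I*√5999102/2 - 2603768) = (-487079 + 1287059/1982138)*(-2603768 + I*√5999102/2) = -965456507843*(-2603768 + I*√5999102/2)/1982138 = 1256912380256676212/991069 - 965456507843*I*√5999102/3964276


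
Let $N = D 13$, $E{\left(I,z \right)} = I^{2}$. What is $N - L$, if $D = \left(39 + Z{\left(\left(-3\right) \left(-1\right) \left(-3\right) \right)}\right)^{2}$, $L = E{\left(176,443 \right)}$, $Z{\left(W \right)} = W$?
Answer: $-19276$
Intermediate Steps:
$L = 30976$ ($L = 176^{2} = 30976$)
$D = 900$ ($D = \left(39 + \left(-3\right) \left(-1\right) \left(-3\right)\right)^{2} = \left(39 + 3 \left(-3\right)\right)^{2} = \left(39 - 9\right)^{2} = 30^{2} = 900$)
$N = 11700$ ($N = 900 \cdot 13 = 11700$)
$N - L = 11700 - 30976 = -19276$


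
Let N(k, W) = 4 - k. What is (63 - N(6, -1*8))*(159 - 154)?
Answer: 325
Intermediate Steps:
(63 - N(6, -1*8))*(159 - 154) = (63 - (4 - 1*6))*(159 - 154) = (63 - (4 - 6))*5 = (63 - 1*(-2))*5 = (63 + 2)*5 = 65*5 = 325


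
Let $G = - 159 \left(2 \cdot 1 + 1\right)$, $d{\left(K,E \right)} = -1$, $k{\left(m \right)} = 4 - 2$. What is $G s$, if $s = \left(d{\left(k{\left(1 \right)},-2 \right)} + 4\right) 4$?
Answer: $-5724$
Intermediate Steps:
$k{\left(m \right)} = 2$
$s = 12$ ($s = \left(-1 + 4\right) 4 = 3 \cdot 4 = 12$)
$G = -477$ ($G = - 159 \left(2 + 1\right) = \left(-159\right) 3 = -477$)
$G s = \left(-477\right) 12 = -5724$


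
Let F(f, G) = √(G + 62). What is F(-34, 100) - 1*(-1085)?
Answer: 1085 + 9*√2 ≈ 1097.7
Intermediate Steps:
F(f, G) = √(62 + G)
F(-34, 100) - 1*(-1085) = √(62 + 100) - 1*(-1085) = √162 + 1085 = 9*√2 + 1085 = 1085 + 9*√2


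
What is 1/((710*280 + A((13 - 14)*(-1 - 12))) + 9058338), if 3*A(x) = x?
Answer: 3/27771427 ≈ 1.0802e-7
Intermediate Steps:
A(x) = x/3
1/((710*280 + A((13 - 14)*(-1 - 12))) + 9058338) = 1/((710*280 + ((13 - 14)*(-1 - 12))/3) + 9058338) = 1/((198800 + (-1*(-13))/3) + 9058338) = 1/((198800 + (⅓)*13) + 9058338) = 1/((198800 + 13/3) + 9058338) = 1/(596413/3 + 9058338) = 1/(27771427/3) = 3/27771427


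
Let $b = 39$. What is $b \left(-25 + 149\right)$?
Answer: $4836$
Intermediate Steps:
$b \left(-25 + 149\right) = 39 \left(-25 + 149\right) = 39 \cdot 124 = 4836$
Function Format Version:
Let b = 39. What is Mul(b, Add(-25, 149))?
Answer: 4836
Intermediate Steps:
Mul(b, Add(-25, 149)) = Mul(39, Add(-25, 149)) = Mul(39, 124) = 4836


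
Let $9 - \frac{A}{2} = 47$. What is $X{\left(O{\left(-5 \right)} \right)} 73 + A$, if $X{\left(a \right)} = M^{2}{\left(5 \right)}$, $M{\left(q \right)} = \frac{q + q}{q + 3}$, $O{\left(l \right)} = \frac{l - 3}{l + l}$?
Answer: $\frac{609}{16} \approx 38.063$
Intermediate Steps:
$A = -76$ ($A = 18 - 94 = -76$)
$O{\left(l \right)} = \frac{-3 + l}{2 l}$
$M{\left(q \right)} = \frac{2 q}{3 + q}$
$X{\left(a \right)} = \frac{25}{16}$ ($X{\left(a \right)} = \left(2 \cdot 5 \frac{1}{3 + 5}\right)^{2} = \left(2 \cdot 5 \cdot \frac{1}{8}\right)^{2} = \left(\frac{5}{4}\right)^{2} = \frac{25}{16}$)
$X{\left(O{\left(-5 \right)} \right)} 73 + A = \frac{25}{16} \cdot 73 - 76 = \frac{1825}{16} - 76 = \frac{609}{16}$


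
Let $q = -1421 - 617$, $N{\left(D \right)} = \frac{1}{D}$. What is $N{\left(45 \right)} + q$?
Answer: $- \frac{91709}{45} \approx -2038.0$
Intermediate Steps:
$q = -2038$ ($q = -1421 - 617 = -2038$)
$N{\left(45 \right)} + q = \frac{1}{45} - 2038 = - \frac{91709}{45}$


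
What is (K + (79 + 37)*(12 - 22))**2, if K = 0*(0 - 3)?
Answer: 1345600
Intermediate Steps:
K = 0 (K = 0*(-3) = 0)
(K + (79 + 37)*(12 - 22))**2 = (0 + (79 + 37)*(12 - 22))**2 = (0 + 116*(-10))**2 = (0 - 1160)**2 = (-1160)**2 = 1345600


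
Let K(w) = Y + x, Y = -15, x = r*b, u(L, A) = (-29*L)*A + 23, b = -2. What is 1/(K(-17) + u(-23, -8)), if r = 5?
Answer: -1/5338 ≈ -0.00018734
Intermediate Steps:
u(L, A) = 23 - 29*A*L (u(L, A) = -29*A*L + 23 = 23 - 29*A*L)
x = -10 (x = 5*(-2) = -10)
K(w) = -25 (K(w) = -15 - 10 = -25)
1/(K(-17) + u(-23, -8)) = 1/(-25 + (23 - 29*(-8)*(-23))) = 1/(-25 + (23 - 5336)) = 1/(-25 - 5313) = 1/(-5338) = -1/5338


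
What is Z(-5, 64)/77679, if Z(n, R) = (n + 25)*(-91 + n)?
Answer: -640/25893 ≈ -0.024717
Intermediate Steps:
Z(n, R) = (-91 + n)*(25 + n) (Z(n, R) = (25 + n)*(-91 + n) = (-91 + n)*(25 + n))
Z(-5, 64)/77679 = (-2275 + (-5)² - 66*(-5))/77679 = (-2275 + 25 + 330)*(1/77679) = -1920*1/77679 = -640/25893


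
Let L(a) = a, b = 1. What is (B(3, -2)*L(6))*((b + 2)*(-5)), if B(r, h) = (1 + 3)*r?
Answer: -1080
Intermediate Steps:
B(r, h) = 4*r
(B(3, -2)*L(6))*((b + 2)*(-5)) = ((4*3)*6)*((1 + 2)*(-5)) = (12*6)*(3*(-5)) = 72*(-15) = -1080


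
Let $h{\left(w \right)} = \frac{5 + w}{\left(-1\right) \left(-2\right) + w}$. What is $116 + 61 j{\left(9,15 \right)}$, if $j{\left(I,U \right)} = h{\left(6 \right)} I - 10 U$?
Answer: $- \frac{66233}{8} \approx -8279.1$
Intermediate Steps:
$h{\left(w \right)} = \frac{5 + w}{2 + w}$
$j{\left(I,U \right)} = - 10 U + \frac{11 I}{8}$ ($j{\left(I,U \right)} = \frac{5 + 6}{2 + 6} I - 10 U = \frac{1}{8} \cdot 11 I - 10 U = \frac{11 I}{8} - 10 U = - 10 U + \frac{11 I}{8}$)
$116 + 61 j{\left(9,15 \right)} = 116 + 61 \left(\left(-10\right) 15 + \frac{11}{8} \cdot 9\right) = 116 + 61 \left(-150 + \frac{99}{8}\right) = 116 + 61 \left(- \frac{1101}{8}\right) = 116 - \frac{67161}{8} = - \frac{66233}{8}$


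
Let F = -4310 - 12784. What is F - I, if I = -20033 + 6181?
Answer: -3242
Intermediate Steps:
F = -17094
I = -13852
F - I = -17094 - 1*(-13852) = -17094 + 13852 = -3242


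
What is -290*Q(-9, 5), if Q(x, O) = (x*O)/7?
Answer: 13050/7 ≈ 1864.3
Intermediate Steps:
Q(x, O) = O*x/7 (Q(x, O) = (O*x)*(1/7) = O*x/7)
-290*Q(-9, 5) = -290*5*(-9)/7 = -290*(-45/7) = 13050/7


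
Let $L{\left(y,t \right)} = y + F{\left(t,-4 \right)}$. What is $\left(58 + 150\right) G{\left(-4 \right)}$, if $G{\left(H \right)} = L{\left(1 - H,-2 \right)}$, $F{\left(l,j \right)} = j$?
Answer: $208$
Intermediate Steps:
$L{\left(y,t \right)} = -4 + y$ ($L{\left(y,t \right)} = y - 4 = -4 + y$)
$G{\left(H \right)} = -3 - H$ ($G{\left(H \right)} = -4 - \left(-1 + H\right) = -3 - H$)
$\left(58 + 150\right) G{\left(-4 \right)} = \left(58 + 150\right) \left(-3 - -4\right) = 208 \left(-3 + 4\right) = 208 \cdot 1 = 208$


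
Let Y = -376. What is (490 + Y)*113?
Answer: 12882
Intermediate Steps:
(490 + Y)*113 = (490 - 376)*113 = 114*113 = 12882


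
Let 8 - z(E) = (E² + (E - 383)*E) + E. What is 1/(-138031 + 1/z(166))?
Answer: -8308/1146761547 ≈ -7.2448e-6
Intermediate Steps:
z(E) = 8 - E - E² - E*(-383 + E) (z(E) = 8 - ((E² + (E - 383)*E) + E) = 8 - ((E² + (-383 + E)*E) + E) = 8 - ((E² + E*(-383 + E)) + E) = 8 - (E + E² + E*(-383 + E)) = 8 + (-E - E² - E*(-383 + E)) = 8 - E - E² - E*(-383 + E))
1/(-138031 + 1/z(166)) = 1/(-138031 + 1/(8 - 2*166² + 382*166)) = 1/(-138031 + 1/(8 - 2*27556 + 63412)) = 1/(-138031 + 1/(8 - 55112 + 63412)) = 1/(-138031 + 1/8308) = 1/(-1146761547/8308) = -8308/1146761547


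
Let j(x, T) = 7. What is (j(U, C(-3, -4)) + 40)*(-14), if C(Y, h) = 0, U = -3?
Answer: -658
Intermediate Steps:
(j(U, C(-3, -4)) + 40)*(-14) = (7 + 40)*(-14) = 47*(-14) = -658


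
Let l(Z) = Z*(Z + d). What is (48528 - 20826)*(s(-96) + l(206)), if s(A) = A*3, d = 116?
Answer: 1829550888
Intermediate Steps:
s(A) = 3*A
l(Z) = Z*(116 + Z) (l(Z) = Z*(Z + 116) = Z*(116 + Z))
(48528 - 20826)*(s(-96) + l(206)) = (48528 - 20826)*(3*(-96) + 206*(116 + 206)) = 27702*(-288 + 206*322) = 27702*(-288 + 66332) = 27702*66044 = 1829550888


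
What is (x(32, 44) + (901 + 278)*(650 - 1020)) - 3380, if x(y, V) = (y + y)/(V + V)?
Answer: -4835702/11 ≈ -4.3961e+5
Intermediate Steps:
x(y, V) = y/V (x(y, V) = (2*y)/((2*V)) = (2*y)*(1/(2*V)) = y/V)
(x(32, 44) + (901 + 278)*(650 - 1020)) - 3380 = (32/44 + (901 + 278)*(650 - 1020)) - 3380 = (32*(1/44) + 1179*(-370)) - 3380 = (8/11 - 436230) - 3380 = -4798522/11 - 3380 = -4835702/11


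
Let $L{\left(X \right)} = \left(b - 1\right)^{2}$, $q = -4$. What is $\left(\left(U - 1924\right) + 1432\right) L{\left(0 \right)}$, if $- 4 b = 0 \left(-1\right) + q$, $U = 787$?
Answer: $0$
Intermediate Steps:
$b = 1$ ($b = - \frac{0 \left(-1\right) - 4}{4} = - \frac{0 - 4}{4} = \left(- \frac{1}{4}\right) \left(-4\right) = 1$)
$L{\left(X \right)} = 0$ ($L{\left(X \right)} = \left(1 - 1\right)^{2} = 0^{2} = 0$)
$\left(\left(U - 1924\right) + 1432\right) L{\left(0 \right)} = \left(\left(787 - 1924\right) + 1432\right) 0 = \left(-1137 + 1432\right) 0 = 295 \cdot 0 = 0$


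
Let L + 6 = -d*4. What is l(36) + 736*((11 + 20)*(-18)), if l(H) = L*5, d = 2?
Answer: -410758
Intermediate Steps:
L = -14 (L = -6 - 1*2*4 = -6 - 2*4 = -6 - 8 = -14)
l(H) = -70 (l(H) = -14*5 = -70)
l(36) + 736*((11 + 20)*(-18)) = -70 + 736*((11 + 20)*(-18)) = -70 + 736*(31*(-18)) = -70 + 736*(-558) = -70 - 410688 = -410758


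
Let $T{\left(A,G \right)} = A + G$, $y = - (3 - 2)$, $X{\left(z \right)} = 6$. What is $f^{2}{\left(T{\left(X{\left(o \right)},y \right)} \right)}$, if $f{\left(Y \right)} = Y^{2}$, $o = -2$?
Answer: $625$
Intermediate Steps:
$y = -1$ ($y = \left(-1\right) 1 = -1$)
$f^{2}{\left(T{\left(X{\left(o \right)},y \right)} \right)} = \left(\left(6 - 1\right)^{2}\right)^{2} = \left(5^{2}\right)^{2} = 25^{2} = 625$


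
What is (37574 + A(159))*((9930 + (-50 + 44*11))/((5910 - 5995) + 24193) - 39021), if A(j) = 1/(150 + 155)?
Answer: -55002955969904/37515 ≈ -1.4662e+9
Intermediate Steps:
A(j) = 1/305
(37574 + A(159))*((9930 + (-50 + 44*11))/((5910 - 5995) + 24193) - 39021) = (37574 + 1/305)*((9930 + (-50 + 44*11))/((5910 - 5995) + 24193) - 39021) = 11460071*((9930 + (-50 + 484))/(-85 + 24193) - 39021)/305 = 11460071*((9930 + 434)/24108 - 39021)/305 = 11460071*(10364*(1/24108) - 39021)/305 = 11460071*(2591/6027 - 39021)/305 = (11460071/305)*(-235176976/6027) = -55002955969904/37515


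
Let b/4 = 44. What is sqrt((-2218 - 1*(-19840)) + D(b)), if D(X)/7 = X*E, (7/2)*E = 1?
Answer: sqrt(17974) ≈ 134.07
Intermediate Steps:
E = 2/7 (E = (2/7)*1 = 2/7 ≈ 0.28571)
b = 176 (b = 4*44 = 176)
D(X) = 2*X (D(X) = 7*(X*(2/7)) = 7*(2*X/7) = 2*X)
sqrt((-2218 - 1*(-19840)) + D(b)) = sqrt((-2218 - 1*(-19840)) + 2*176) = sqrt((-2218 + 19840) + 352) = sqrt(17622 + 352) = sqrt(17974)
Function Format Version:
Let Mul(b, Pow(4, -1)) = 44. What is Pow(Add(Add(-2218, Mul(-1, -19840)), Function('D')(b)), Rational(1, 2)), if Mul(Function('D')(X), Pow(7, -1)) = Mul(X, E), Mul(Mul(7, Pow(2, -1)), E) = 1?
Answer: Pow(17974, Rational(1, 2)) ≈ 134.07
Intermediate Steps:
E = Rational(2, 7) (E = Mul(Rational(2, 7), 1) = Rational(2, 7) ≈ 0.28571)
b = 176 (b = Mul(4, 44) = 176)
Function('D')(X) = Mul(2, X) (Function('D')(X) = Mul(7, Mul(X, Rational(2, 7))) = Mul(7, Mul(Rational(2, 7), X)) = Mul(2, X))
Pow(Add(Add(-2218, Mul(-1, -19840)), Function('D')(b)), Rational(1, 2)) = Pow(Add(Add(-2218, Mul(-1, -19840)), Mul(2, 176)), Rational(1, 2)) = Pow(Add(Add(-2218, 19840), 352), Rational(1, 2)) = Pow(Add(17622, 352), Rational(1, 2)) = Pow(17974, Rational(1, 2))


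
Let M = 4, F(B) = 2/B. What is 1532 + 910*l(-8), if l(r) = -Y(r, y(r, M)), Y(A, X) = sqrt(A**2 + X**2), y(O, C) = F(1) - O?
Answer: 1532 - 1820*sqrt(41) ≈ -10122.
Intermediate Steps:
y(O, C) = 2 - O (y(O, C) = 2/1 - O = 2*1 - O = 2 - O)
l(r) = -sqrt(r**2 + (2 - r)**2)
1532 + 910*l(-8) = 1532 + 910*(-sqrt((-8)**2 + (-2 - 8)**2)) = 1532 + 910*(-sqrt(64 + (-10)**2)) = 1532 + 910*(-sqrt(64 + 100)) = 1532 + 910*(-sqrt(164)) = 1532 + 910*(-2*sqrt(41)) = 1532 - 1820*sqrt(41)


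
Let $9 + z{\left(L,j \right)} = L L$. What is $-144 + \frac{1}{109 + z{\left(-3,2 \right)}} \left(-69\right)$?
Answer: $- \frac{15765}{109} \approx -144.63$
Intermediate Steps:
$z{\left(L,j \right)} = -9 + L^{2}$ ($z{\left(L,j \right)} = -9 + L L = -9 + L^{2}$)
$-144 + \frac{1}{109 + z{\left(-3,2 \right)}} \left(-69\right) = -144 + \frac{1}{109 - \left(9 - \left(-3\right)^{2}\right)} \left(-69\right) = -144 + \frac{1}{109 + \left(-9 + 9\right)} \left(-69\right) = -144 + \frac{1}{109 + 0} \left(-69\right) = -144 + \frac{1}{109} \left(-69\right) = -144 - \frac{69}{109} = - \frac{15765}{109}$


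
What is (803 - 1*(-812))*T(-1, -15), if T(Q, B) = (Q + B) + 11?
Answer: -8075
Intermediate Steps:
T(Q, B) = 11 + B + Q (T(Q, B) = (B + Q) + 11 = 11 + B + Q)
(803 - 1*(-812))*T(-1, -15) = (803 - 1*(-812))*(11 - 15 - 1) = (803 + 812)*(-5) = 1615*(-5) = -8075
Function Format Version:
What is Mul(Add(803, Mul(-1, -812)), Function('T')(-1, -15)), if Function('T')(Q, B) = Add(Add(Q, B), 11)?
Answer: -8075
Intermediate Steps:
Function('T')(Q, B) = Add(11, B, Q) (Function('T')(Q, B) = Add(Add(B, Q), 11) = Add(11, B, Q))
Mul(Add(803, Mul(-1, -812)), Function('T')(-1, -15)) = Mul(Add(803, Mul(-1, -812)), Add(11, -15, -1)) = Mul(Add(803, 812), -5) = Mul(1615, -5) = -8075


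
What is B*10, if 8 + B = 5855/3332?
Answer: -104005/1666 ≈ -62.428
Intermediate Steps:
B = -20801/3332 (B = -8 + 5855/3332 = -20801/3332 ≈ -6.2428)
B*10 = -20801/3332*10 = -104005/1666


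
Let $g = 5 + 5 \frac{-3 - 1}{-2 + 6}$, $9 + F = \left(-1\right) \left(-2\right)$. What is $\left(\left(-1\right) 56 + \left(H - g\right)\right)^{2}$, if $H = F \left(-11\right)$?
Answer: $441$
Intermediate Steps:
$F = -7$ ($F = -9 - -2 = -9 + 2 = -7$)
$H = 77$ ($H = \left(-7\right) \left(-11\right) = 77$)
$g = 0$ ($g = 5 + 5 \left(- \frac{4}{4}\right) = 5 + 5 \left(\left(-4\right) \frac{1}{4}\right) = 5 + 5 \left(-1\right) = 5 - 5 = 0$)
$\left(\left(-1\right) 56 + \left(H - g\right)\right)^{2} = \left(\left(-1\right) 56 + \left(77 - 0\right)\right)^{2} = \left(-56 + \left(77 + 0\right)\right)^{2} = \left(-56 + 77\right)^{2} = 21^{2} = 441$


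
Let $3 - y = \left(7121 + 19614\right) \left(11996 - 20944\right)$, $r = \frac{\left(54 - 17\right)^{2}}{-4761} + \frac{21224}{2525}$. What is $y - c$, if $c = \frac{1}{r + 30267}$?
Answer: $\frac{87066598478394551137}{363953087914} \approx 2.3922 \cdot 10^{8}$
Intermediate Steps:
$r = \frac{97590739}{12021525}$ ($r = 37^{2} \left(- \frac{1}{4761}\right) + 21224 \cdot \frac{1}{2525} = 1369 \left(- \frac{1}{4761}\right) + \frac{21224}{2525} = - \frac{1369}{4761} + \frac{21224}{2525} = \frac{97590739}{12021525} \approx 8.118$)
$c = \frac{12021525}{363953087914}$ ($c = \frac{1}{\frac{97590739}{12021525} + 30267} = \frac{1}{\frac{363953087914}{12021525}} = \frac{12021525}{363953087914} \approx 3.303 \cdot 10^{-5}$)
$y = 239224783$ ($y = 3 - \left(7121 + 19614\right) \left(11996 - 20944\right) = 3 - 26735 \left(-8948\right) = 3 - -239224780 = 3 + 239224780 = 239224783$)
$y - c = 239224783 - \frac{12021525}{363953087914} = \frac{87066598478394551137}{363953087914}$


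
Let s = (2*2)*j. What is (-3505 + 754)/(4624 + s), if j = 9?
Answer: -2751/4660 ≈ -0.59034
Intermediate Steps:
s = 36 (s = (2*2)*9 = 4*9 = 36)
(-3505 + 754)/(4624 + s) = (-3505 + 754)/(4624 + 36) = -2751/4660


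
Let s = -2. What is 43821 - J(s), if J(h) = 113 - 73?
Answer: 43781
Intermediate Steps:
J(h) = 40
43821 - J(s) = 43821 - 1*40 = 43821 - 40 = 43781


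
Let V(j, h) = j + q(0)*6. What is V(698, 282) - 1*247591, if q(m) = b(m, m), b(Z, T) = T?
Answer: -246893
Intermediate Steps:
q(m) = m
V(j, h) = j (V(j, h) = j + 0*6 = j + 0 = j)
V(698, 282) - 1*247591 = 698 - 1*247591 = 698 - 247591 = -246893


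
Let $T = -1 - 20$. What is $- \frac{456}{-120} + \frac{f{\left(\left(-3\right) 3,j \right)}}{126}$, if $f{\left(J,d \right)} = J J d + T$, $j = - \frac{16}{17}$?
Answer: $\frac{10811}{3570} \approx 3.0283$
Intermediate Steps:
$T = -21$ ($T = -1 - 20 = -21$)
$j = - \frac{16}{17}$ ($j = \left(-16\right) \frac{1}{17} = - \frac{16}{17} \approx -0.94118$)
$f{\left(J,d \right)} = -21 + d J^{2}$ ($f{\left(J,d \right)} = J J d - 21 = J^{2} d - 21 = d J^{2} - 21 = -21 + d J^{2}$)
$- \frac{456}{-120} + \frac{f{\left(\left(-3\right) 3,j \right)}}{126} = - \frac{456}{-120} + \frac{-21 - \frac{16 \left(\left(-3\right) 3\right)^{2}}{17}}{126} = \left(-456\right) \left(- \frac{1}{120}\right) + \left(-21 - \frac{16 \left(-9\right)^{2}}{17}\right) \frac{1}{126} = \frac{19}{5} + \left(-21 - \frac{1296}{17}\right) \frac{1}{126} = \frac{19}{5} - \frac{551}{714} = \frac{10811}{3570}$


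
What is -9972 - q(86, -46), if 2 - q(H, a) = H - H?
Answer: -9974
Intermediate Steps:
q(H, a) = 2 (q(H, a) = 2 - (H - H) = 2 - 1*0 = 2 + 0 = 2)
-9972 - q(86, -46) = -9972 - 1*2 = -9972 - 2 = -9974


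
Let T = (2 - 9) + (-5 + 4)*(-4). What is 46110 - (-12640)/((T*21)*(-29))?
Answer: 84255610/1827 ≈ 46117.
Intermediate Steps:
T = -3 (T = -7 - 1*(-4) = -7 + 4 = -3)
46110 - (-12640)/((T*21)*(-29)) = 46110 - (-12640)/(-3*21*(-29)) = 46110 - (-12640)/((-63*(-29))) = 46110 - (-12640)/1827 = 46110 - 1*(-12640/1827) = 46110 + 12640/1827 = 84255610/1827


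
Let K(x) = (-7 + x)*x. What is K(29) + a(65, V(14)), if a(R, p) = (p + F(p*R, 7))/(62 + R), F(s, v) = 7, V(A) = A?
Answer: 81047/127 ≈ 638.17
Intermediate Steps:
K(x) = x*(-7 + x)
a(R, p) = (7 + p)/(62 + R) (a(R, p) = (p + 7)/(62 + R) = (7 + p)/(62 + R))
K(29) + a(65, V(14)) = 29*(-7 + 29) + (7 + 14)/(62 + 65) = 29*22 + 21/127 = 638 + (1/127)*21 = 638 + 21/127 = 81047/127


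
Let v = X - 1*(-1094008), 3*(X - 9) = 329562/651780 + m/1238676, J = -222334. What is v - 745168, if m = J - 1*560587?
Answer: 460198035784447/1319189940 ≈ 3.4885e+5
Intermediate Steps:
m = -782921 (m = -222334 - 1*560587 = -222334 - 560587 = -782921)
X = 11817114847/1319189940 (X = 9 + (329562/651780 - 782921/1238676)/3 = 9 + (329562*(1/651780) - 782921*1/1238676)/3 = 9 + (359/710 - 782921/1238676)/3 = 9 + (1/3)*(-55594613/439729980) = 9 - 55594613/1319189940 = 11817114847/1319189940 ≈ 8.9579)
v = 1443216164994367/1319189940 (v = 11817114847/1319189940 - 1*(-1094008) = 11817114847/1319189940 + 1094008 = 1443216164994367/1319189940 ≈ 1.0940e+6)
v - 745168 = 1443216164994367/1319189940 - 745168 = 460198035784447/1319189940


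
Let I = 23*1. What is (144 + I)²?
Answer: 27889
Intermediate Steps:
I = 23
(144 + I)² = (144 + 23)² = 167² = 27889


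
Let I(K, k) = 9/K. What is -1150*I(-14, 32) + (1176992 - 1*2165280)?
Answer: -6912841/7 ≈ -9.8755e+5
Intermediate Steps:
-1150*I(-14, 32) + (1176992 - 1*2165280) = -10350/(-14) + (1176992 - 1*2165280) = -10350*(-1)/14 + (1176992 - 2165280) = -1150*(-9/14) - 988288 = 5175/7 - 988288 = -6912841/7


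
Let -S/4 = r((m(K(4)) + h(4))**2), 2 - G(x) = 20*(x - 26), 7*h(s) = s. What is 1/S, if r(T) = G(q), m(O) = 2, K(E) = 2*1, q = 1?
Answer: -1/2008 ≈ -0.00049801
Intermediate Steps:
h(s) = s/7
K(E) = 2
G(x) = 522 - 20*x (G(x) = 2 - 20*(x - 26) = 2 - 20*(-26 + x) = 2 - (-520 + 20*x) = 2 + (520 - 20*x) = 522 - 20*x)
r(T) = 502 (r(T) = 522 - 20*1 = 522 - 20 = 502)
S = -2008 (S = -4*502 = -2008)
1/S = 1/(-2008) = -1/2008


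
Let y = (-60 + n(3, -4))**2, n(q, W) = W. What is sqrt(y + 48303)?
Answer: sqrt(52399) ≈ 228.91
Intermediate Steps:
y = 4096 (y = (-60 - 4)**2 = (-64)**2 = 4096)
sqrt(y + 48303) = sqrt(4096 + 48303) = sqrt(52399)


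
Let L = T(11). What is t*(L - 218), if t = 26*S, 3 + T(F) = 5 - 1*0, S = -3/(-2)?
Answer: -8424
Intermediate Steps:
S = 3/2 (S = -3*(-½) = 3/2 ≈ 1.5000)
T(F) = 2 (T(F) = -3 + (5 - 1*0) = -3 + (5 + 0) = -3 + 5 = 2)
t = 39 (t = 26*(3/2) = 39)
L = 2
t*(L - 218) = 39*(2 - 218) = 39*(-216) = -8424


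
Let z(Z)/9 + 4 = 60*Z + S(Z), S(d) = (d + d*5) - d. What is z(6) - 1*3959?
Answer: -485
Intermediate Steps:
S(d) = 5*d (S(d) = (d + 5*d) - d = 6*d - d = 5*d)
z(Z) = -36 + 585*Z (z(Z) = -36 + 9*(60*Z + 5*Z) = -36 + 9*(65*Z) = -36 + 585*Z)
z(6) - 1*3959 = (-36 + 585*6) - 1*3959 = (-36 + 3510) - 3959 = 3474 - 3959 = -485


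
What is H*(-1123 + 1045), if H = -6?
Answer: 468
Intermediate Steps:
H*(-1123 + 1045) = -6*(-1123 + 1045) = -6*(-78) = 468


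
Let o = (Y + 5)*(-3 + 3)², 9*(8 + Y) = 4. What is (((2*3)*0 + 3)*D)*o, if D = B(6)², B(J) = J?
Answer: 0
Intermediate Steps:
Y = -68/9 (Y = -8 + (⅑)*4 = -8 + 4/9 = -68/9 ≈ -7.5556)
D = 36 (D = 6² = 36)
o = 0 (o = (-68/9 + 5)*(-3 + 3)² = -23/9*0² = -23/9*0 = 0)
(((2*3)*0 + 3)*D)*o = (((2*3)*0 + 3)*36)*0 = ((6*0 + 3)*36)*0 = ((0 + 3)*36)*0 = (3*36)*0 = 108*0 = 0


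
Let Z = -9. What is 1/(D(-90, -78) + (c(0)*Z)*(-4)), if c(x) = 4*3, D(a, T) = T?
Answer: 1/354 ≈ 0.0028249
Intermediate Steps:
c(x) = 12
1/(D(-90, -78) + (c(0)*Z)*(-4)) = 1/(-78 + (12*(-9))*(-4)) = 1/(-78 - 108*(-4)) = 1/(-78 + 432) = 1/354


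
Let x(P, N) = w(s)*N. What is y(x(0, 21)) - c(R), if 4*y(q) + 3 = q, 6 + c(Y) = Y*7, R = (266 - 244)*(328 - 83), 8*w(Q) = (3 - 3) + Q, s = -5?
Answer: -1207297/32 ≈ -37728.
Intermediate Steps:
w(Q) = Q/8 (w(Q) = ((3 - 3) + Q)/8 = (0 + Q)/8 = Q/8)
x(P, N) = -5*N/8 (x(P, N) = ((1/8)*(-5))*N = -5*N/8)
R = 5390 (R = 22*245 = 5390)
c(Y) = -6 + 7*Y (c(Y) = -6 + Y*7 = -6 + 7*Y)
y(q) = -3/4 + q/4
y(x(0, 21)) - c(R) = (-3/4 + (-5/8*21)/4) - (-6 + 7*5390) = (-3/4 + (1/4)*(-105/8)) - (-6 + 37730) = (-3/4 - 105/32) - 1*37724 = -129/32 - 37724 = -1207297/32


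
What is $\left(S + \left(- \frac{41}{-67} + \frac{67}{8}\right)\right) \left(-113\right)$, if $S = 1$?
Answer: $- \frac{604889}{536} \approx -1128.5$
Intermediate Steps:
$\left(S + \left(- \frac{41}{-67} + \frac{67}{8}\right)\right) \left(-113\right) = \left(1 + \left(- \frac{41}{-67} + \frac{67}{8}\right)\right) \left(-113\right) = \left(1 + \left(\left(-41\right) \left(- \frac{1}{67}\right) + 67 \cdot \frac{1}{8}\right)\right) \left(-113\right) = \left(1 + \left(\frac{41}{67} + \frac{67}{8}\right)\right) \left(-113\right) = \left(1 + \frac{4817}{536}\right) \left(-113\right) = \frac{5353}{536} \left(-113\right) = - \frac{604889}{536}$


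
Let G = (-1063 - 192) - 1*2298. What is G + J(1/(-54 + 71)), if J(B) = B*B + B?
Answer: -1026799/289 ≈ -3552.9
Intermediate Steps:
J(B) = B + B² (J(B) = B² + B = B + B²)
G = -3553 (G = -1255 - 2298 = -3553)
G + J(1/(-54 + 71)) = -3553 + (1 + 1/(-54 + 71))/(-54 + 71) = -3553 + (1 + 1/17)/17 = -3553 + (1/17)*(18/17) = -3553 + 18/289 = -1026799/289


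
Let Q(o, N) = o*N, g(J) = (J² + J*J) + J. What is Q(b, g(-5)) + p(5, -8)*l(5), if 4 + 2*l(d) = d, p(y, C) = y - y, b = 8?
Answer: 360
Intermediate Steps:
p(y, C) = 0
l(d) = -2 + d/2
g(J) = J + 2*J² (g(J) = (J² + J²) + J = 2*J² + J = J + 2*J²)
Q(o, N) = N*o
Q(b, g(-5)) + p(5, -8)*l(5) = -5*(1 + 2*(-5))*8 + 0*(-2 + (½)*5) = -5*(1 - 10)*8 + 0*(-2 + 5/2) = -5*(-9)*8 + 0*(½) = 45*8 + 0 = 360 + 0 = 360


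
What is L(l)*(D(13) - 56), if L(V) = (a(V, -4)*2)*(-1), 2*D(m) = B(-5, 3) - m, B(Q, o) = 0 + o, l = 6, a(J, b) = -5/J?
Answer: -305/3 ≈ -101.67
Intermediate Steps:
B(Q, o) = o
D(m) = 3/2 - m/2 (D(m) = (3 - m)/2 = 3/2 - m/2)
L(V) = 10/V (L(V) = (-5/V*2)*(-1) = -10/V*(-1) = 10/V)
L(l)*(D(13) - 56) = (10/6)*((3/2 - ½*13) - 56) = (10*(⅙))*((3/2 - 13/2) - 56) = 5*(-5 - 56)/3 = (5/3)*(-61) = -305/3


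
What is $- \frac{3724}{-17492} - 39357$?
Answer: $- \frac{172107230}{4373} \approx -39357.0$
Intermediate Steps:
$- \frac{3724}{-17492} - 39357 = \left(-3724\right) \left(- \frac{1}{17492}\right) - 39357 = \frac{931}{4373} - 39357 = - \frac{172107230}{4373}$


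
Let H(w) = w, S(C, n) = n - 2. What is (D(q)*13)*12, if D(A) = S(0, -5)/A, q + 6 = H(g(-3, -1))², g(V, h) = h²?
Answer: 1092/5 ≈ 218.40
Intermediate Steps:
S(C, n) = -2 + n
q = -5 (q = -6 + ((-1)²)² = -6 + 1² = -6 + 1 = -5)
D(A) = -7/A (D(A) = (-2 - 5)/A = -7/A)
(D(q)*13)*12 = (-7/(-5)*13)*12 = (-7*(-⅕)*13)*12 = ((7/5)*13)*12 = (91/5)*12 = 1092/5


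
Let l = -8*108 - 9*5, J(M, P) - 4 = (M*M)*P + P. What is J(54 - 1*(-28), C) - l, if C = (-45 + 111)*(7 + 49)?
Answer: 24856513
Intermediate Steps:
C = 3696 (C = 66*56 = 3696)
J(M, P) = 4 + P + P*M**2 (J(M, P) = 4 + ((M*M)*P + P) = 4 + (M**2*P + P) = 4 + (P*M**2 + P) = 4 + (P + P*M**2) = 4 + P + P*M**2)
l = -909 (l = -864 - 45 = -909)
J(54 - 1*(-28), C) - l = (4 + 3696 + 3696*(54 - 1*(-28))**2) - 1*(-909) = (4 + 3696 + 3696*(54 + 28)**2) + 909 = (4 + 3696 + 3696*82**2) + 909 = (4 + 3696 + 3696*6724) + 909 = (4 + 3696 + 24851904) + 909 = 24855604 + 909 = 24856513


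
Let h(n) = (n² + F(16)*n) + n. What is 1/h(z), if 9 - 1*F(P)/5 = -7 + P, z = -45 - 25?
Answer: 1/4830 ≈ 0.00020704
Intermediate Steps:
z = -70
F(P) = 80 - 5*P (F(P) = 45 - 5*(-7 + P) = 45 + (35 - 5*P) = 80 - 5*P)
h(n) = n + n² (h(n) = (n² + (80 - 5*16)*n) + n = (n² + (80 - 80)*n) + n = (n² + 0*n) + n = (n² + 0) + n = n² + n = n + n²)
1/h(z) = 1/(-70*(1 - 70)) = 1/(-70*(-69)) = 1/4830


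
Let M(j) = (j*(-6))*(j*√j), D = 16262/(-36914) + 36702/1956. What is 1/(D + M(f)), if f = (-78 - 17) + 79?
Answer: 663376856457266/1366670125942474240633 + 222437820753862656*I/1366670125942474240633 ≈ 4.854e-7 + 0.00016276*I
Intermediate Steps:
f = -16 (f = -95 + 79 = -16)
D = 110250763/6016982 (D = 16262*(-1/36914) + 36702*(1/1956) = -8131/18457 + 6117/326 = 110250763/6016982 ≈ 18.323)
M(j) = -6*j^(5/2) (M(j) = (-6*j)*j^(3/2) = -6*j^(5/2))
1/(D + M(f)) = 1/(110250763/6016982 - 6144*I) = 36204072388324*(110250763/6016982 + 6144*I)/1366670125942474240633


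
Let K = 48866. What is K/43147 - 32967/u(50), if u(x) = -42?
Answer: 474826507/604058 ≈ 786.06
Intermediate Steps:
K/43147 - 32967/u(50) = 48866/43147 - 32967/(-42) = 48866*(1/43147) - 32967*(-1/42) = 48866/43147 + 10989/14 = 474826507/604058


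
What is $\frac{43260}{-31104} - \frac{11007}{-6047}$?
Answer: $\frac{6730709}{15673824} \approx 0.42942$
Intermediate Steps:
$\frac{43260}{-31104} - \frac{11007}{-6047} = 43260 \left(- \frac{1}{31104}\right) - - \frac{11007}{6047} = - \frac{3605}{2592} + \frac{11007}{6047} = \frac{6730709}{15673824}$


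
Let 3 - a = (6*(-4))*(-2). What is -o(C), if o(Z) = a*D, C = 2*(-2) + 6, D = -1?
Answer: -45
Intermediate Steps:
a = -45 (a = 3 - 6*(-4)*(-2) = 3 - (-24)*(-2) = 3 - 1*48 = 3 - 48 = -45)
C = 2 (C = -4 + 6 = 2)
o(Z) = 45 (o(Z) = -45*(-1) = 45)
-o(C) = -1*45 = -45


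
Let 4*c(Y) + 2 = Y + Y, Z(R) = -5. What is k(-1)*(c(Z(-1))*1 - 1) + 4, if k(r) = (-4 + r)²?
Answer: -96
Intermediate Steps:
c(Y) = -½ + Y/2 (c(Y) = -½ + (Y + Y)/4 = -½ + (2*Y)/4 = -½ + Y/2)
k(-1)*(c(Z(-1))*1 - 1) + 4 = (-4 - 1)²*((-½ + (½)*(-5))*1 - 1) + 4 = (-5)²*((-½ - 5/2)*1 - 1) + 4 = 25*(-3*1 - 1) + 4 = 25*(-3 - 1) + 4 = 25*(-4) + 4 = -100 + 4 = -96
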